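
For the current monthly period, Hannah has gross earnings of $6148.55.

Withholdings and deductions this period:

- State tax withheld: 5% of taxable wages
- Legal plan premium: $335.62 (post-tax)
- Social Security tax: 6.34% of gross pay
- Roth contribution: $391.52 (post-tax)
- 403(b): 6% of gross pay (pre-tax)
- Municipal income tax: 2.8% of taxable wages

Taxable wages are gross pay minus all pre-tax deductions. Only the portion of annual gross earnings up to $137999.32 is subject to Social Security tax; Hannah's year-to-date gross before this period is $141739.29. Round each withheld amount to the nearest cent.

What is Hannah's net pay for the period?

403(b): $6148.55 × 0.06 = $368.91
Taxable wages = $6148.55 − $368.91 = $5779.64
Municipal income tax: $5779.64 × 0.028 = $161.83
State tax withheld: $5779.64 × 0.05 = $288.98
Social Security tax: annual cap $137999.32 already reached (YTD $141739.29), so $0.00
Legal plan premium: $335.62
Roth contribution: $391.52
Total deductions = $368.91 + $161.83 + $288.98 + $0.00 + $335.62 + $391.52 = $1546.86
Net pay = $6148.55 − $1546.86 = $4601.69

$4601.69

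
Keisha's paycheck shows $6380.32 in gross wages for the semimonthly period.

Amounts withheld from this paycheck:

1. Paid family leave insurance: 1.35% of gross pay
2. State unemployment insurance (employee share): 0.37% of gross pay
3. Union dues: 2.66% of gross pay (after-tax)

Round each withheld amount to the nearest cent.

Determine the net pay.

$6100.86

State unemployment insurance (employee share): $6380.32 × 0.0037 = $23.61
Paid family leave insurance: $6380.32 × 0.0135 = $86.13
Union dues: $6380.32 × 0.0266 = $169.72
Total deductions = $23.61 + $86.13 + $169.72 = $279.46
Net pay = $6380.32 − $279.46 = $6100.86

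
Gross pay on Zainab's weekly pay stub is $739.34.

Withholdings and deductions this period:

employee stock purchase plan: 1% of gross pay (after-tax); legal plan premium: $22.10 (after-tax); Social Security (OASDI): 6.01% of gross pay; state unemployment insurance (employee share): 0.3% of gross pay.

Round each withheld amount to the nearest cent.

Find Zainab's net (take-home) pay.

$663.20

State unemployment insurance (employee share): $739.34 × 0.003 = $2.22
Social Security (OASDI): $739.34 × 0.0601 = $44.43
Employee stock purchase plan: $739.34 × 0.01 = $7.39
Legal plan premium: $22.10
Total deductions = $2.22 + $44.43 + $7.39 + $22.10 = $76.14
Net pay = $739.34 − $76.14 = $663.20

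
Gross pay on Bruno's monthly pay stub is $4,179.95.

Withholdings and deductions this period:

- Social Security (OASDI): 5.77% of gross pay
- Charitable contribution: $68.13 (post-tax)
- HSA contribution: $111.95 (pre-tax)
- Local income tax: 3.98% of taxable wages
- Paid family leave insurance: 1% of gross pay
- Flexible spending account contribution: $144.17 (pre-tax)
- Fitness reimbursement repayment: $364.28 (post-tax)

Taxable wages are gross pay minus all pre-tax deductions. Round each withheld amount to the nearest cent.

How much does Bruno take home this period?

$3,052.27

HSA contribution: $111.95
Flexible spending account contribution: $144.17
Pre-tax total = $111.95 + $144.17 = $256.12
Taxable wages = $4,179.95 − $256.12 = $3,923.83
Local income tax: $3,923.83 × 0.0398 = $156.17
Paid family leave insurance: $4,179.95 × 0.01 = $41.80
Social Security (OASDI): $4,179.95 × 0.0577 = $241.18
Fitness reimbursement repayment: $364.28
Charitable contribution: $68.13
Total deductions = $111.95 + $144.17 + $156.17 + $41.80 + $241.18 + $364.28 + $68.13 = $1,127.68
Net pay = $4,179.95 − $1,127.68 = $3,052.27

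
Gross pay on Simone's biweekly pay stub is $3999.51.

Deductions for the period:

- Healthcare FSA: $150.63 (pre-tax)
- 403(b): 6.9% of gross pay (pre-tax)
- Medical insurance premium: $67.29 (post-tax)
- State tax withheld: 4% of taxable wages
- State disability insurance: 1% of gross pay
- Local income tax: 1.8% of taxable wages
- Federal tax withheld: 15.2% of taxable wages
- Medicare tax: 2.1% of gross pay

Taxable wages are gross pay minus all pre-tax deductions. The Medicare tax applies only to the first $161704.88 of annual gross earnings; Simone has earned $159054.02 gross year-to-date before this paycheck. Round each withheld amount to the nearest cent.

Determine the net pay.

$2659.64

Healthcare FSA: $150.63
403(b): $3999.51 × 0.069 = $275.97
Pre-tax total = $150.63 + $275.97 = $426.60
Taxable wages = $3999.51 − $426.60 = $3572.91
Federal tax withheld: $3572.91 × 0.152 = $543.08
Local income tax: $3572.91 × 0.018 = $64.31
State tax withheld: $3572.91 × 0.04 = $142.92
State disability insurance: $3999.51 × 0.01 = $40.00
Medicare tax: only $161704.88 − $159054.02 = $2650.86 of this check is subject → $2650.86 × 0.021 = $55.67
Medical insurance premium: $67.29
Total deductions = $150.63 + $275.97 + $543.08 + $64.31 + $142.92 + $40.00 + $55.67 + $67.29 = $1339.87
Net pay = $3999.51 − $1339.87 = $2659.64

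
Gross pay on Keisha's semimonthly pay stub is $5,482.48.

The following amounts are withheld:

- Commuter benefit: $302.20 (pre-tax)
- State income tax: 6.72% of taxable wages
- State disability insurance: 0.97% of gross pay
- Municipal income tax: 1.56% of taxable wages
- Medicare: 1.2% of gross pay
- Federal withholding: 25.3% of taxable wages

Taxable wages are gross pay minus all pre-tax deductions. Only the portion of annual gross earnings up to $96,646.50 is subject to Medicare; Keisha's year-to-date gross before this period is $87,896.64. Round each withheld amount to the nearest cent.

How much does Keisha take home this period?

Commuter benefit: $302.20
Taxable wages = $5,482.48 − $302.20 = $5,180.28
Municipal income tax: $5,180.28 × 0.0156 = $80.81
Federal withholding: $5,180.28 × 0.253 = $1,310.61
State income tax: $5,180.28 × 0.0672 = $348.11
State disability insurance: $5,482.48 × 0.0097 = $53.18
Medicare: cap not yet reached, full $5,482.48 is subject → $5,482.48 × 0.012 = $65.79
Total deductions = $302.20 + $80.81 + $1,310.61 + $348.11 + $53.18 + $65.79 = $2,160.70
Net pay = $5,482.48 − $2,160.70 = $3,321.78

$3,321.78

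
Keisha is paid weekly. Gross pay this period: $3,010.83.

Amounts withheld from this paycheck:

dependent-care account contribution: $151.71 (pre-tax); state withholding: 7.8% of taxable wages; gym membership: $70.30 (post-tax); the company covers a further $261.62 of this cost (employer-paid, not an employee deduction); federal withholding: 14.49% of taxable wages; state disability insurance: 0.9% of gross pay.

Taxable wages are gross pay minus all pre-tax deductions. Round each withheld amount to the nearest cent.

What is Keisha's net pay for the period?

Dependent-care account contribution: $151.71
Taxable wages = $3,010.83 − $151.71 = $2,859.12
Federal withholding: $2,859.12 × 0.1449 = $414.29
State withholding: $2,859.12 × 0.078 = $223.01
State disability insurance: $3,010.83 × 0.009 = $27.10
Gym membership: $70.30
(Employer's $261.62 toward gym membership is not withheld from the employee.)
Total deductions = $151.71 + $414.29 + $223.01 + $27.10 + $70.30 = $886.41
Net pay = $3,010.83 − $886.41 = $2,124.42

$2,124.42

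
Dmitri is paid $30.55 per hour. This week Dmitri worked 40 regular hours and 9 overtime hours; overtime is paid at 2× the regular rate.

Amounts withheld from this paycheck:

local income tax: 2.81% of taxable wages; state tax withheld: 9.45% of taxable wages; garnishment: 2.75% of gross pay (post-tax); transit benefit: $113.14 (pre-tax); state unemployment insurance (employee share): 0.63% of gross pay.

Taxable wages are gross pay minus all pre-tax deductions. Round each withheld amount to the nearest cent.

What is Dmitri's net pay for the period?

$1395.51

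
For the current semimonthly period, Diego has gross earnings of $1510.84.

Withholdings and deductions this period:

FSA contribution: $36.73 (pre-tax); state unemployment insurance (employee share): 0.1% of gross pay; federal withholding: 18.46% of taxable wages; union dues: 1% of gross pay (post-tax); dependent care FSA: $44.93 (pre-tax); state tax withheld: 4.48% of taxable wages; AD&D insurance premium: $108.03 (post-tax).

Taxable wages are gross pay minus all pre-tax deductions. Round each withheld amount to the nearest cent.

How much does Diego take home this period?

$976.67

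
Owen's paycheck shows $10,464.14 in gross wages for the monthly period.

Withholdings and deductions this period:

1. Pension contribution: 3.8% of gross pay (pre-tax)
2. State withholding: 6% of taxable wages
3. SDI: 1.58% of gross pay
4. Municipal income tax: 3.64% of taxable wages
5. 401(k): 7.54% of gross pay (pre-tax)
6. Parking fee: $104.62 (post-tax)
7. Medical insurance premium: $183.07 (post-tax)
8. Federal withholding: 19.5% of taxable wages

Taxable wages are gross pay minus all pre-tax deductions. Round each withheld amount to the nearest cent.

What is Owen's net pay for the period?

$6,121.02

401(k): $10,464.14 × 0.0754 = $789.00
Pension contribution: $10,464.14 × 0.038 = $397.64
Pre-tax total = $789.00 + $397.64 = $1,186.64
Taxable wages = $10,464.14 − $1,186.64 = $9,277.50
Federal withholding: $9,277.50 × 0.195 = $1,809.11
State withholding: $9,277.50 × 0.06 = $556.65
Municipal income tax: $9,277.50 × 0.0364 = $337.70
SDI: $10,464.14 × 0.0158 = $165.33
Medical insurance premium: $183.07
Parking fee: $104.62
Total deductions = $789.00 + $397.64 + $1,809.11 + $556.65 + $337.70 + $165.33 + $183.07 + $104.62 = $4,343.12
Net pay = $10,464.14 − $4,343.12 = $6,121.02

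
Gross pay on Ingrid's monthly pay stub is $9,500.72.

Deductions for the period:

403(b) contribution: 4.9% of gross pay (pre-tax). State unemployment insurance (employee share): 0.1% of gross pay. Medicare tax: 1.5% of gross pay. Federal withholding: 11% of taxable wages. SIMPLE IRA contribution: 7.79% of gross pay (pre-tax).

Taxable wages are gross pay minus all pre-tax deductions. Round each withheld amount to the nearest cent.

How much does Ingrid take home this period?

$7,230.60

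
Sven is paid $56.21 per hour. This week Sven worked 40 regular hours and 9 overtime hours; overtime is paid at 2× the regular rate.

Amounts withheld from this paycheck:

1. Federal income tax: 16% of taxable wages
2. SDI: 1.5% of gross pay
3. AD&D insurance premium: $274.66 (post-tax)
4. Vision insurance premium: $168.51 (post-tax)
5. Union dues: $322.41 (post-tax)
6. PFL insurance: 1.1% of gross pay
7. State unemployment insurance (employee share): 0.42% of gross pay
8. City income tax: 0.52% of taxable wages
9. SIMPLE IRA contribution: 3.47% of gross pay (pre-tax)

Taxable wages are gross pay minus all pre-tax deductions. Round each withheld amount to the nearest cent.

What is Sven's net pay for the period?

$1,763.13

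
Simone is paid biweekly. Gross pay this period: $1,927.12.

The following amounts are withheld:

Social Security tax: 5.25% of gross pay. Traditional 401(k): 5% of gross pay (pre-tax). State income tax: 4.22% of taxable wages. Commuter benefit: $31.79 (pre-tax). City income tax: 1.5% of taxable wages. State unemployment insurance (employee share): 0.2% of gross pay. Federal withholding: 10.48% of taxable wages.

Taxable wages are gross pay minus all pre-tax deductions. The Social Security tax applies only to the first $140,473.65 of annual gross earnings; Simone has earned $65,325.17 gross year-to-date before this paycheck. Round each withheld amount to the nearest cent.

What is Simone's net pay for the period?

$1,402.52

Traditional 401(k): $1,927.12 × 0.05 = $96.36
Commuter benefit: $31.79
Pre-tax total = $96.36 + $31.79 = $128.15
Taxable wages = $1,927.12 − $128.15 = $1,798.97
City income tax: $1,798.97 × 0.015 = $26.98
Federal withholding: $1,798.97 × 0.1048 = $188.53
State income tax: $1,798.97 × 0.0422 = $75.92
Social Security tax: cap not yet reached, full $1,927.12 is subject → $1,927.12 × 0.0525 = $101.17
State unemployment insurance (employee share): $1,927.12 × 0.002 = $3.85
Total deductions = $96.36 + $31.79 + $26.98 + $188.53 + $75.92 + $101.17 + $3.85 = $524.60
Net pay = $1,927.12 − $524.60 = $1,402.52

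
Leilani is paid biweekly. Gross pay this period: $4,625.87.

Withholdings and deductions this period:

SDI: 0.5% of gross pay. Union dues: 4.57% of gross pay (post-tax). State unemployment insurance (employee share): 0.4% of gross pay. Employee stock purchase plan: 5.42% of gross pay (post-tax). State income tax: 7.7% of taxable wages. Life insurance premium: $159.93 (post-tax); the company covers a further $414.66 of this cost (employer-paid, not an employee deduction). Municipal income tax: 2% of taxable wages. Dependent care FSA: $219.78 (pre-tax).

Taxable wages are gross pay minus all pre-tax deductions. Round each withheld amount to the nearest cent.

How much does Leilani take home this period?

$3,315.02

Dependent care FSA: $219.78
Taxable wages = $4,625.87 − $219.78 = $4,406.09
State income tax: $4,406.09 × 0.077 = $339.27
Municipal income tax: $4,406.09 × 0.02 = $88.12
SDI: $4,625.87 × 0.005 = $23.13
State unemployment insurance (employee share): $4,625.87 × 0.004 = $18.50
Employee stock purchase plan: $4,625.87 × 0.0542 = $250.72
Union dues: $4,625.87 × 0.0457 = $211.40
Life insurance premium: $159.93
(Employer's $414.66 toward life insurance premium is not withheld from the employee.)
Total deductions = $219.78 + $339.27 + $88.12 + $23.13 + $18.50 + $250.72 + $211.40 + $159.93 = $1,310.85
Net pay = $4,625.87 − $1,310.85 = $3,315.02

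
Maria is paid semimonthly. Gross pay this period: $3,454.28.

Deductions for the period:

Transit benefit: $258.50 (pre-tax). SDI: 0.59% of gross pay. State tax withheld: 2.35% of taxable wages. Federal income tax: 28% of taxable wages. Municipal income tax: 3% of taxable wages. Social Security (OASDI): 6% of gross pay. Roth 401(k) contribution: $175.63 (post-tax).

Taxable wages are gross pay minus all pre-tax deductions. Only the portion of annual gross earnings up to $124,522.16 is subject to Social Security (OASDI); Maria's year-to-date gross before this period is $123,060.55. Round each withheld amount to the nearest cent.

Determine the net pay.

Transit benefit: $258.50
Taxable wages = $3,454.28 − $258.50 = $3,195.78
Municipal income tax: $3,195.78 × 0.03 = $95.87
State tax withheld: $3,195.78 × 0.0235 = $75.10
Federal income tax: $3,195.78 × 0.28 = $894.82
Social Security (OASDI): only $124,522.16 − $123,060.55 = $1,461.61 of this check is subject → $1,461.61 × 0.06 = $87.70
SDI: $3,454.28 × 0.0059 = $20.38
Roth 401(k) contribution: $175.63
Total deductions = $258.50 + $95.87 + $75.10 + $894.82 + $87.70 + $20.38 + $175.63 = $1,608.00
Net pay = $3,454.28 − $1,608.00 = $1,846.28

$1,846.28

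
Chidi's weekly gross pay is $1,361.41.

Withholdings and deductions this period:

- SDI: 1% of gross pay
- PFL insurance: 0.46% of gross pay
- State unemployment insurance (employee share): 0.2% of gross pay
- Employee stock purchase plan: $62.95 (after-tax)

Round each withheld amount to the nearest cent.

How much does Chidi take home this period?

$1,275.87

State unemployment insurance (employee share): $1,361.41 × 0.002 = $2.72
SDI: $1,361.41 × 0.01 = $13.61
PFL insurance: $1,361.41 × 0.0046 = $6.26
Employee stock purchase plan: $62.95
Total deductions = $2.72 + $13.61 + $6.26 + $62.95 = $85.54
Net pay = $1,361.41 − $85.54 = $1,275.87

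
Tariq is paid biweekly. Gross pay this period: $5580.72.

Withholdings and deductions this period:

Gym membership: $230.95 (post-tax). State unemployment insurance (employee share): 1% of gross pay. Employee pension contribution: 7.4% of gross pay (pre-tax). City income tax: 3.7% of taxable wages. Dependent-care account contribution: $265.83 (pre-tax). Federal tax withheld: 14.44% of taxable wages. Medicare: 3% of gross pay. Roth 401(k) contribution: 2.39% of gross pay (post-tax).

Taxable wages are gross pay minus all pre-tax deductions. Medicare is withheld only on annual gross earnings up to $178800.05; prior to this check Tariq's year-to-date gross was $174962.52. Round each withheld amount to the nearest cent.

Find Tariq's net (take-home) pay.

$3477.44

Dependent-care account contribution: $265.83
Employee pension contribution: $5580.72 × 0.074 = $412.97
Pre-tax total = $265.83 + $412.97 = $678.80
Taxable wages = $5580.72 − $678.80 = $4901.92
City income tax: $4901.92 × 0.037 = $181.37
Federal tax withheld: $4901.92 × 0.1444 = $707.84
Medicare: only $178800.05 − $174962.52 = $3837.53 of this check is subject → $3837.53 × 0.03 = $115.13
State unemployment insurance (employee share): $5580.72 × 0.01 = $55.81
Roth 401(k) contribution: $5580.72 × 0.0239 = $133.38
Gym membership: $230.95
Total deductions = $265.83 + $412.97 + $181.37 + $707.84 + $115.13 + $55.81 + $133.38 + $230.95 = $2103.28
Net pay = $5580.72 − $2103.28 = $3477.44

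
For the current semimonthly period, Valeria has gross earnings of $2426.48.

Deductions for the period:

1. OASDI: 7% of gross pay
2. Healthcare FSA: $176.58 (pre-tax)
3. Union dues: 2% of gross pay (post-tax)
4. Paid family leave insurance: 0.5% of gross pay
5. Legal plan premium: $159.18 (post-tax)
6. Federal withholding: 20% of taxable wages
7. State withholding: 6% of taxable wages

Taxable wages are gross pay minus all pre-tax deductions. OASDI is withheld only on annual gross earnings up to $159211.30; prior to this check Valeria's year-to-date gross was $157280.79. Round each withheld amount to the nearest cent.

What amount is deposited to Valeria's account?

$1309.95

Healthcare FSA: $176.58
Taxable wages = $2426.48 − $176.58 = $2249.90
State withholding: $2249.90 × 0.06 = $134.99
Federal withholding: $2249.90 × 0.2 = $449.98
Paid family leave insurance: $2426.48 × 0.005 = $12.13
OASDI: only $159211.30 − $157280.79 = $1930.51 of this check is subject → $1930.51 × 0.07 = $135.14
Legal plan premium: $159.18
Union dues: $2426.48 × 0.02 = $48.53
Total deductions = $176.58 + $134.99 + $449.98 + $12.13 + $135.14 + $159.18 + $48.53 = $1116.53
Net pay = $2426.48 − $1116.53 = $1309.95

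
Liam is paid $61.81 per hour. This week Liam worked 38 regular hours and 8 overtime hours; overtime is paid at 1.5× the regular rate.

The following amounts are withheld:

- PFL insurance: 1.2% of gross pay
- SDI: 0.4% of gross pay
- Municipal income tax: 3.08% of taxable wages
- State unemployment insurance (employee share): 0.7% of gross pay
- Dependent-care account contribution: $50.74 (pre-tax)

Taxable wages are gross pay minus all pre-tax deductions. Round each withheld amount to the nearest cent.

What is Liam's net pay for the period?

Regular pay: 38 × $61.81 = $2348.78
Overtime pay: 8 × $61.81 × 1.5 = $741.72
Gross pay = $2348.78 + $741.72 = $3090.50
Dependent-care account contribution: $50.74
Taxable wages = $3090.50 − $50.74 = $3039.76
Municipal income tax: $3039.76 × 0.0308 = $93.62
State unemployment insurance (employee share): $3090.50 × 0.007 = $21.63
PFL insurance: $3090.50 × 0.012 = $37.09
SDI: $3090.50 × 0.004 = $12.36
Total deductions = $50.74 + $93.62 + $21.63 + $37.09 + $12.36 = $215.44
Net pay = $3090.50 − $215.44 = $2875.06

$2875.06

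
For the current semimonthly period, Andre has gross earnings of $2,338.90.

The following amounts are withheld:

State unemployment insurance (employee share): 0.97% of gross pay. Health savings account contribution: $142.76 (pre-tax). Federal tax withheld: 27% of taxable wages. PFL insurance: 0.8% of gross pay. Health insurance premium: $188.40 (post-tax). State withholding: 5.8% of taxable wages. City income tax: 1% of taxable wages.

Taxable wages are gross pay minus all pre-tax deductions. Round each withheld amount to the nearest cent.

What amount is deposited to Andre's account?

Health savings account contribution: $142.76
Taxable wages = $2,338.90 − $142.76 = $2,196.14
City income tax: $2,196.14 × 0.01 = $21.96
Federal tax withheld: $2,196.14 × 0.27 = $592.96
State withholding: $2,196.14 × 0.058 = $127.38
PFL insurance: $2,338.90 × 0.008 = $18.71
State unemployment insurance (employee share): $2,338.90 × 0.0097 = $22.69
Health insurance premium: $188.40
Total deductions = $142.76 + $21.96 + $592.96 + $127.38 + $18.71 + $22.69 + $188.40 = $1,114.86
Net pay = $2,338.90 − $1,114.86 = $1,224.04

$1,224.04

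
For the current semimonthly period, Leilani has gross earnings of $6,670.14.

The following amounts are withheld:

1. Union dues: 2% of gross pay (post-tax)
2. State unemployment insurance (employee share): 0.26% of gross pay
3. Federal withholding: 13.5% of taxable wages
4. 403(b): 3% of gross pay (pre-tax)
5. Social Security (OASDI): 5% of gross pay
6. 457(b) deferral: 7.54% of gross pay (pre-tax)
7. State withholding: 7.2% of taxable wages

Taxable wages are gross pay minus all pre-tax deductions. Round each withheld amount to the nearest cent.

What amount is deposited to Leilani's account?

$4,247.67

403(b): $6,670.14 × 0.03 = $200.10
457(b) deferral: $6,670.14 × 0.0754 = $502.93
Pre-tax total = $200.10 + $502.93 = $703.03
Taxable wages = $6,670.14 − $703.03 = $5,967.11
Federal withholding: $5,967.11 × 0.135 = $805.56
State withholding: $5,967.11 × 0.072 = $429.63
Social Security (OASDI): $6,670.14 × 0.05 = $333.51
State unemployment insurance (employee share): $6,670.14 × 0.0026 = $17.34
Union dues: $6,670.14 × 0.02 = $133.40
Total deductions = $200.10 + $502.93 + $805.56 + $429.63 + $333.51 + $17.34 + $133.40 = $2,422.47
Net pay = $6,670.14 − $2,422.47 = $4,247.67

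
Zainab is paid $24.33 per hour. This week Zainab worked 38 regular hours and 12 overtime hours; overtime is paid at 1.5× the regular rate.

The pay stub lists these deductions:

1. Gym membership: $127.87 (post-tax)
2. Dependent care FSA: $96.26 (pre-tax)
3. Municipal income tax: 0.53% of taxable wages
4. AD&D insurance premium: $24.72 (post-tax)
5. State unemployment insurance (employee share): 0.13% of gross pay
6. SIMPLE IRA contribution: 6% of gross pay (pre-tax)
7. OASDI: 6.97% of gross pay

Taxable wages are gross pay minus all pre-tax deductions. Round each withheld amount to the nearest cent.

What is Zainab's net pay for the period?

$928.87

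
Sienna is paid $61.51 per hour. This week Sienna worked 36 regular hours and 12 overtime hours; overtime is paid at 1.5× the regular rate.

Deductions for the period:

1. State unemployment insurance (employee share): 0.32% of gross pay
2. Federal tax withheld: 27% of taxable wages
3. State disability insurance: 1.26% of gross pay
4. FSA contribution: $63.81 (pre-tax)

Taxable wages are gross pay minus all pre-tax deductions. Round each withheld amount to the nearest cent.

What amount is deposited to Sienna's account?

$2325.66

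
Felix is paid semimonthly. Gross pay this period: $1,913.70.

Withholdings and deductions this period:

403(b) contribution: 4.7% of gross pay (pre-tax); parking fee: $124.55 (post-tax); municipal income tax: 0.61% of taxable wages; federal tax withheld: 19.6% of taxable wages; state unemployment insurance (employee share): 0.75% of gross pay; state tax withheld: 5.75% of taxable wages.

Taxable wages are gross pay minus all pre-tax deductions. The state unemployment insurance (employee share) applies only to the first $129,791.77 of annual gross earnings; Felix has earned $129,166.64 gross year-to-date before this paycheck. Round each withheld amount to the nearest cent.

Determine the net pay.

403(b) contribution: $1,913.70 × 0.047 = $89.94
Taxable wages = $1,913.70 − $89.94 = $1,823.76
Federal tax withheld: $1,823.76 × 0.196 = $357.46
Municipal income tax: $1,823.76 × 0.0061 = $11.12
State tax withheld: $1,823.76 × 0.0575 = $104.87
State unemployment insurance (employee share): only $129,791.77 − $129,166.64 = $625.13 of this check is subject → $625.13 × 0.0075 = $4.69
Parking fee: $124.55
Total deductions = $89.94 + $357.46 + $11.12 + $104.87 + $4.69 + $124.55 = $692.63
Net pay = $1,913.70 − $692.63 = $1,221.07

$1,221.07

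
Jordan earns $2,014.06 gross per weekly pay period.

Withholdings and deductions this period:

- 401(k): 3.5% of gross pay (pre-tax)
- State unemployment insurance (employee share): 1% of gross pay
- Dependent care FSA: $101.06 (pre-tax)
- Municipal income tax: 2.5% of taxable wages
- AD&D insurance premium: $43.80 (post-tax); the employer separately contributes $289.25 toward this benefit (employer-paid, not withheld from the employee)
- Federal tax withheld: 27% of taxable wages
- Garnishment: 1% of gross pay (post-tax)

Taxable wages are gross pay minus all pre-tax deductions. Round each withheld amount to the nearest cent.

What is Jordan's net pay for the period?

$1,214.89

Dependent care FSA: $101.06
401(k): $2,014.06 × 0.035 = $70.49
Pre-tax total = $101.06 + $70.49 = $171.55
Taxable wages = $2,014.06 − $171.55 = $1,842.51
Municipal income tax: $1,842.51 × 0.025 = $46.06
Federal tax withheld: $1,842.51 × 0.27 = $497.48
State unemployment insurance (employee share): $2,014.06 × 0.01 = $20.14
Garnishment: $2,014.06 × 0.01 = $20.14
AD&D insurance premium: $43.80
(Employer's $289.25 toward AD&D insurance premium is not withheld from the employee.)
Total deductions = $101.06 + $70.49 + $46.06 + $497.48 + $20.14 + $20.14 + $43.80 = $799.17
Net pay = $2,014.06 − $799.17 = $1,214.89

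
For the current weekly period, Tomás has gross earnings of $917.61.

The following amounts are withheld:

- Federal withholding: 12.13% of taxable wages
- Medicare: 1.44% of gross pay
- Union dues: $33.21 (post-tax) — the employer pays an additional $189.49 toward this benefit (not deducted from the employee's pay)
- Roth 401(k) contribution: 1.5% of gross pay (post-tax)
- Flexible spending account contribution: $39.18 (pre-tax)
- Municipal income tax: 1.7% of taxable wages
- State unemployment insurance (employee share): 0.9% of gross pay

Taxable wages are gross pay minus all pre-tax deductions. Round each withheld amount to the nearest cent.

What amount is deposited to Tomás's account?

$688.51

Flexible spending account contribution: $39.18
Taxable wages = $917.61 − $39.18 = $878.43
Federal withholding: $878.43 × 0.1213 = $106.55
Municipal income tax: $878.43 × 0.017 = $14.93
Medicare: $917.61 × 0.0144 = $13.21
State unemployment insurance (employee share): $917.61 × 0.009 = $8.26
Union dues: $33.21
Roth 401(k) contribution: $917.61 × 0.015 = $13.76
(Employer's $189.49 toward union dues is not withheld from the employee.)
Total deductions = $39.18 + $106.55 + $14.93 + $13.21 + $8.26 + $33.21 + $13.76 = $229.10
Net pay = $917.61 − $229.10 = $688.51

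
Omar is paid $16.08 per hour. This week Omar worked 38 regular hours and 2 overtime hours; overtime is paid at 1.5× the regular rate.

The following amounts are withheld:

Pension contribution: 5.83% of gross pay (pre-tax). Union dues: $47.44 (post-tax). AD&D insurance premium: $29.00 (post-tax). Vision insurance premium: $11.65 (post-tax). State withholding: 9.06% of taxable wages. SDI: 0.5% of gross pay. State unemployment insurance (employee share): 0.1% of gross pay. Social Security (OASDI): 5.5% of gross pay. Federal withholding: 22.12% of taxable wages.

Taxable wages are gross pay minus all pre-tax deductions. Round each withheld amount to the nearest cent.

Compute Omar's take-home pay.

$298.95

Regular pay: 38 × $16.08 = $611.04
Overtime pay: 2 × $16.08 × 1.5 = $48.24
Gross pay = $611.04 + $48.24 = $659.28
Pension contribution: $659.28 × 0.0583 = $38.44
Taxable wages = $659.28 − $38.44 = $620.84
Federal withholding: $620.84 × 0.2212 = $137.33
State withholding: $620.84 × 0.0906 = $56.25
Social Security (OASDI): $659.28 × 0.055 = $36.26
State unemployment insurance (employee share): $659.28 × 0.001 = $0.66
SDI: $659.28 × 0.005 = $3.30
Union dues: $47.44
Vision insurance premium: $11.65
AD&D insurance premium: $29.00
Total deductions = $38.44 + $137.33 + $56.25 + $36.26 + $0.66 + $3.30 + $47.44 + $11.65 + $29.00 = $360.33
Net pay = $659.28 − $360.33 = $298.95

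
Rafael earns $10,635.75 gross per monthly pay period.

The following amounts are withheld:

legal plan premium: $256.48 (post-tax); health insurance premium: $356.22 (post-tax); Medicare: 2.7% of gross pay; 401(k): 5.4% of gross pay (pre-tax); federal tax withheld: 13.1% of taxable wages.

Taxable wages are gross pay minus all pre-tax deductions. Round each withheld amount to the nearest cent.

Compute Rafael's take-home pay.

$7,843.50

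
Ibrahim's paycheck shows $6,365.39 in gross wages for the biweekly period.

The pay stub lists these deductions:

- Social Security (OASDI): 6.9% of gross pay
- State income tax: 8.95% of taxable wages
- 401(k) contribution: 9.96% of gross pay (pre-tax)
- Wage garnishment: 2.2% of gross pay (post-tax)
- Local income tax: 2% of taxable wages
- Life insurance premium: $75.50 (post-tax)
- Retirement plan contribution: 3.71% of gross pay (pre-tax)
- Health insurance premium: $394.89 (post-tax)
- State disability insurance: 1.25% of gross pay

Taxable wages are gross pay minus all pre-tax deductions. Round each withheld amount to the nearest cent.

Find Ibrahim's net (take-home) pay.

$3,764.31

401(k) contribution: $6,365.39 × 0.0996 = $633.99
Retirement plan contribution: $6,365.39 × 0.0371 = $236.16
Pre-tax total = $633.99 + $236.16 = $870.15
Taxable wages = $6,365.39 − $870.15 = $5,495.24
State income tax: $5,495.24 × 0.0895 = $491.82
Local income tax: $5,495.24 × 0.02 = $109.90
Social Security (OASDI): $6,365.39 × 0.069 = $439.21
State disability insurance: $6,365.39 × 0.0125 = $79.57
Life insurance premium: $75.50
Health insurance premium: $394.89
Wage garnishment: $6,365.39 × 0.022 = $140.04
Total deductions = $633.99 + $236.16 + $491.82 + $109.90 + $439.21 + $79.57 + $75.50 + $394.89 + $140.04 = $2,601.08
Net pay = $6,365.39 − $2,601.08 = $3,764.31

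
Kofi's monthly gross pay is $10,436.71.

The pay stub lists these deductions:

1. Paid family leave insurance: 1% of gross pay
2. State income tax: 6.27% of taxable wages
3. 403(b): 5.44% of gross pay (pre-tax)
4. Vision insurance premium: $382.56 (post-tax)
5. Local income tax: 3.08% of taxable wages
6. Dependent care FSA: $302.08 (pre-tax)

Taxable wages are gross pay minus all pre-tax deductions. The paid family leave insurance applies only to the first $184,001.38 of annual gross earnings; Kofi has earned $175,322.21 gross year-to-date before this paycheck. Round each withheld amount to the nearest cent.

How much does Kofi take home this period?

403(b): $10,436.71 × 0.0544 = $567.76
Dependent care FSA: $302.08
Pre-tax total = $567.76 + $302.08 = $869.84
Taxable wages = $10,436.71 − $869.84 = $9,566.87
State income tax: $9,566.87 × 0.0627 = $599.84
Local income tax: $9,566.87 × 0.0308 = $294.66
Paid family leave insurance: only $184,001.38 − $175,322.21 = $8,679.17 of this check is subject → $8,679.17 × 0.01 = $86.79
Vision insurance premium: $382.56
Total deductions = $567.76 + $302.08 + $599.84 + $294.66 + $86.79 + $382.56 = $2,233.69
Net pay = $10,436.71 − $2,233.69 = $8,203.02

$8,203.02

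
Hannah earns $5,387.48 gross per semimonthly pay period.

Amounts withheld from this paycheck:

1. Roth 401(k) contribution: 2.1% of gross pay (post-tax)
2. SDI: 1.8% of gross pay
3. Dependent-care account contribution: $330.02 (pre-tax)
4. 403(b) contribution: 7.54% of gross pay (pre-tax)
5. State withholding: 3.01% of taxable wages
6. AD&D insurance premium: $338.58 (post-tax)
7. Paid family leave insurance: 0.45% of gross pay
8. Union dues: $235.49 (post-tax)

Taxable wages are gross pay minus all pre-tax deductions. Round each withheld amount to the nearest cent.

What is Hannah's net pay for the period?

$3,702.82

403(b) contribution: $5,387.48 × 0.0754 = $406.22
Dependent-care account contribution: $330.02
Pre-tax total = $406.22 + $330.02 = $736.24
Taxable wages = $5,387.48 − $736.24 = $4,651.24
State withholding: $4,651.24 × 0.0301 = $140.00
SDI: $5,387.48 × 0.018 = $96.97
Paid family leave insurance: $5,387.48 × 0.0045 = $24.24
Roth 401(k) contribution: $5,387.48 × 0.021 = $113.14
Union dues: $235.49
AD&D insurance premium: $338.58
Total deductions = $406.22 + $330.02 + $140.00 + $96.97 + $24.24 + $113.14 + $235.49 + $338.58 = $1,684.66
Net pay = $5,387.48 − $1,684.66 = $3,702.82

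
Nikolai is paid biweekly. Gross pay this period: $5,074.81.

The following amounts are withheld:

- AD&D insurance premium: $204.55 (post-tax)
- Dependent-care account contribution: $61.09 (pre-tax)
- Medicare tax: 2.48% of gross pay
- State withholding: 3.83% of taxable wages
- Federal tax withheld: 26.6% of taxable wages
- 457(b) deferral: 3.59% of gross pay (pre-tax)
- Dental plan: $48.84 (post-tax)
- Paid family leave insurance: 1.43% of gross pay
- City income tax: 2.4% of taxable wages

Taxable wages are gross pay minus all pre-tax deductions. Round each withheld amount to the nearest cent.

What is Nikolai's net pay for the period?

Dependent-care account contribution: $61.09
457(b) deferral: $5,074.81 × 0.0359 = $182.19
Pre-tax total = $61.09 + $182.19 = $243.28
Taxable wages = $5,074.81 − $243.28 = $4,831.53
Federal tax withheld: $4,831.53 × 0.266 = $1,285.19
State withholding: $4,831.53 × 0.0383 = $185.05
City income tax: $4,831.53 × 0.024 = $115.96
Medicare tax: $5,074.81 × 0.0248 = $125.86
Paid family leave insurance: $5,074.81 × 0.0143 = $72.57
Dental plan: $48.84
AD&D insurance premium: $204.55
Total deductions = $61.09 + $182.19 + $1,285.19 + $185.05 + $115.96 + $125.86 + $72.57 + $48.84 + $204.55 = $2,281.30
Net pay = $5,074.81 − $2,281.30 = $2,793.51

$2,793.51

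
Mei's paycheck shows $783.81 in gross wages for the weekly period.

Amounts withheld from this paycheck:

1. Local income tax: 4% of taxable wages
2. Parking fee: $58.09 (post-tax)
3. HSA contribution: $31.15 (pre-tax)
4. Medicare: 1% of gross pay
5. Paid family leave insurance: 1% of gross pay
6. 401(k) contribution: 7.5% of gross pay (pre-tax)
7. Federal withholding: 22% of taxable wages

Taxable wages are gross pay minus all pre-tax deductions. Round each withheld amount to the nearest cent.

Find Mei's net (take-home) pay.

$439.70

401(k) contribution: $783.81 × 0.075 = $58.79
HSA contribution: $31.15
Pre-tax total = $58.79 + $31.15 = $89.94
Taxable wages = $783.81 − $89.94 = $693.87
Local income tax: $693.87 × 0.04 = $27.75
Federal withholding: $693.87 × 0.22 = $152.65
Paid family leave insurance: $783.81 × 0.01 = $7.84
Medicare: $783.81 × 0.01 = $7.84
Parking fee: $58.09
Total deductions = $58.79 + $31.15 + $27.75 + $152.65 + $7.84 + $7.84 + $58.09 = $344.11
Net pay = $783.81 − $344.11 = $439.70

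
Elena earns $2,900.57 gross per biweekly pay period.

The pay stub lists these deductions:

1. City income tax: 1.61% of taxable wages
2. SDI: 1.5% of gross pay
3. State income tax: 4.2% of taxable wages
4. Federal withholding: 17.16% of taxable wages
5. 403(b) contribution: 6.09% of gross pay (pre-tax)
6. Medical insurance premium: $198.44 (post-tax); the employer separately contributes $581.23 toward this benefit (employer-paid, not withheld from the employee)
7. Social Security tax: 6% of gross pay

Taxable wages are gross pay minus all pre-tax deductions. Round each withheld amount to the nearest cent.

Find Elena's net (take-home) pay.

$1,682.25

403(b) contribution: $2,900.57 × 0.0609 = $176.64
Taxable wages = $2,900.57 − $176.64 = $2,723.93
City income tax: $2,723.93 × 0.0161 = $43.86
Federal withholding: $2,723.93 × 0.1716 = $467.43
State income tax: $2,723.93 × 0.042 = $114.41
SDI: $2,900.57 × 0.015 = $43.51
Social Security tax: $2,900.57 × 0.06 = $174.03
Medical insurance premium: $198.44
(Employer's $581.23 toward medical insurance premium is not withheld from the employee.)
Total deductions = $176.64 + $43.86 + $467.43 + $114.41 + $43.51 + $174.03 + $198.44 = $1,218.32
Net pay = $2,900.57 − $1,218.32 = $1,682.25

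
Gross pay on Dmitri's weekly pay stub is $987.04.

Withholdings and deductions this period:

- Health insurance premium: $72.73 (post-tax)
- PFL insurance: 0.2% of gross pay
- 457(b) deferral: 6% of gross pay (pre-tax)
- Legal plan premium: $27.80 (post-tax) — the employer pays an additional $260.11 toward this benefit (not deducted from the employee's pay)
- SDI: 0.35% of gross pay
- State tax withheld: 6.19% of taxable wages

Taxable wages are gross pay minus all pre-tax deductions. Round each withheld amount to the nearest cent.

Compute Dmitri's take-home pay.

457(b) deferral: $987.04 × 0.06 = $59.22
Taxable wages = $987.04 − $59.22 = $927.82
State tax withheld: $927.82 × 0.0619 = $57.43
SDI: $987.04 × 0.0035 = $3.45
PFL insurance: $987.04 × 0.002 = $1.97
Legal plan premium: $27.80
Health insurance premium: $72.73
(Employer's $260.11 toward legal plan premium is not withheld from the employee.)
Total deductions = $59.22 + $57.43 + $3.45 + $1.97 + $27.80 + $72.73 = $222.60
Net pay = $987.04 − $222.60 = $764.44

$764.44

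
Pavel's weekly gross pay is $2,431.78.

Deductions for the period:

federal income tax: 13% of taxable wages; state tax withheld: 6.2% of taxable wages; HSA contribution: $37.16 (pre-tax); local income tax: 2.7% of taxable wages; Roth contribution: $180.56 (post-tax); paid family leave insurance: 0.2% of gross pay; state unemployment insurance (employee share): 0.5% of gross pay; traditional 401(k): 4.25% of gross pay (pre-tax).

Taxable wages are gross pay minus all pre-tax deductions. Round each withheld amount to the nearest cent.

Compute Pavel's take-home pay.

$1,591.90

Traditional 401(k): $2,431.78 × 0.0425 = $103.35
HSA contribution: $37.16
Pre-tax total = $103.35 + $37.16 = $140.51
Taxable wages = $2,431.78 − $140.51 = $2,291.27
State tax withheld: $2,291.27 × 0.062 = $142.06
Federal income tax: $2,291.27 × 0.13 = $297.87
Local income tax: $2,291.27 × 0.027 = $61.86
Paid family leave insurance: $2,431.78 × 0.002 = $4.86
State unemployment insurance (employee share): $2,431.78 × 0.005 = $12.16
Roth contribution: $180.56
Total deductions = $103.35 + $37.16 + $142.06 + $297.87 + $61.86 + $4.86 + $12.16 + $180.56 = $839.88
Net pay = $2,431.78 − $839.88 = $1,591.90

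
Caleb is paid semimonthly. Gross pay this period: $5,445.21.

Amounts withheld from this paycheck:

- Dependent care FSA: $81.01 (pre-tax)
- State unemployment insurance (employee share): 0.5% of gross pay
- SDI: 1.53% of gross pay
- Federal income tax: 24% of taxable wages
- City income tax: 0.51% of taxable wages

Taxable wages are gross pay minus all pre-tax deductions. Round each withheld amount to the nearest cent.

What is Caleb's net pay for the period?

$3,938.89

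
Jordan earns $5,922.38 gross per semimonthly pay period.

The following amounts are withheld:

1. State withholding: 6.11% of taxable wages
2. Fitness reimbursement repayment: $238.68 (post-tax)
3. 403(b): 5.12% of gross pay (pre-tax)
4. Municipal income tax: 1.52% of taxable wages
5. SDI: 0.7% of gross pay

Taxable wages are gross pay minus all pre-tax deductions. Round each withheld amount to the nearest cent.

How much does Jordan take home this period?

403(b): $5,922.38 × 0.0512 = $303.23
Taxable wages = $5,922.38 − $303.23 = $5,619.15
State withholding: $5,619.15 × 0.0611 = $343.33
Municipal income tax: $5,619.15 × 0.0152 = $85.41
SDI: $5,922.38 × 0.007 = $41.46
Fitness reimbursement repayment: $238.68
Total deductions = $303.23 + $343.33 + $85.41 + $41.46 + $238.68 = $1,012.11
Net pay = $5,922.38 − $1,012.11 = $4,910.27

$4,910.27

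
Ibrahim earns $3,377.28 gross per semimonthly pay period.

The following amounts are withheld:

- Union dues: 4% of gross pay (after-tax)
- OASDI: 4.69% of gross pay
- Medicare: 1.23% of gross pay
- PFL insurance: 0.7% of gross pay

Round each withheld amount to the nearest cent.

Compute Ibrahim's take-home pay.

$3,018.62

PFL insurance: $3,377.28 × 0.007 = $23.64
OASDI: $3,377.28 × 0.0469 = $158.39
Medicare: $3,377.28 × 0.0123 = $41.54
Union dues: $3,377.28 × 0.04 = $135.09
Total deductions = $23.64 + $158.39 + $41.54 + $135.09 = $358.66
Net pay = $3,377.28 − $358.66 = $3,018.62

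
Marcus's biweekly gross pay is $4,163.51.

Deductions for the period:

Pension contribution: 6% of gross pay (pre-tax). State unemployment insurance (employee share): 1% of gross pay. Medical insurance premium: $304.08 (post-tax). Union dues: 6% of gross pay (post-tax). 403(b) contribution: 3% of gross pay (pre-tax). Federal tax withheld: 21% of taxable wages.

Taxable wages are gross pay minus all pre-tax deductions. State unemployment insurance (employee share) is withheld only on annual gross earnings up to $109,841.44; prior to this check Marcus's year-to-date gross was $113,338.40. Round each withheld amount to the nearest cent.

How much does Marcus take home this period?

403(b) contribution: $4,163.51 × 0.03 = $124.91
Pension contribution: $4,163.51 × 0.06 = $249.81
Pre-tax total = $124.91 + $249.81 = $374.72
Taxable wages = $4,163.51 − $374.72 = $3,788.79
Federal tax withheld: $3,788.79 × 0.21 = $795.65
State unemployment insurance (employee share): annual cap $109,841.44 already reached (YTD $113,338.40), so $0.00
Union dues: $4,163.51 × 0.06 = $249.81
Medical insurance premium: $304.08
Total deductions = $124.91 + $249.81 + $795.65 + $0.00 + $249.81 + $304.08 = $1,724.26
Net pay = $4,163.51 − $1,724.26 = $2,439.25

$2,439.25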